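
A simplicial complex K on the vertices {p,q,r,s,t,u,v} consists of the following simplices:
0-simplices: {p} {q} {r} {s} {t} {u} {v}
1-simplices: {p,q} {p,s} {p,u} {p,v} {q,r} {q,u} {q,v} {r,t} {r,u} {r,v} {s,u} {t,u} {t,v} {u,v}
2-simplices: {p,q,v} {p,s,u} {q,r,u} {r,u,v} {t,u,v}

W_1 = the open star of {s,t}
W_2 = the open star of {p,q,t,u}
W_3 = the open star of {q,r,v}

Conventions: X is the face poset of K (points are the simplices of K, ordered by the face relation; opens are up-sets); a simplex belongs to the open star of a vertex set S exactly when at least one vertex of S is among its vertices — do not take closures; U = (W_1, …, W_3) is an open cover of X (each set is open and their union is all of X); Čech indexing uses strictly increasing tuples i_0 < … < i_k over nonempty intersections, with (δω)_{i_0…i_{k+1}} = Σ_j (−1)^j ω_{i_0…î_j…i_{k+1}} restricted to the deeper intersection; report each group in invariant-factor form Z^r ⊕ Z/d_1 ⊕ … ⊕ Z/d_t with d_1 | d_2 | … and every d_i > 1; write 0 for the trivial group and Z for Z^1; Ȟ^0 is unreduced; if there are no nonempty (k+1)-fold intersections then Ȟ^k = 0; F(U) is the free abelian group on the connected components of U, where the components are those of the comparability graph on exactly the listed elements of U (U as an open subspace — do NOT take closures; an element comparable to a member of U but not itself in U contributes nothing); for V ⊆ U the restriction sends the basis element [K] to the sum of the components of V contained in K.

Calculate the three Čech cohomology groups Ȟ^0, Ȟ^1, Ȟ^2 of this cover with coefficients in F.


Ȟ^0 ≅ Z, Ȟ^1 ≅ Z and Ȟ^2 ≅ 0

nerve of the cover:
  W1={{s},{t},{p,s},{r,t},{s,u},{t,u},{t,v},{p,s,u},{t,u,v}} W2={{p},{q},{t},{u},{p,q},{p,s},{p,u},{p,v},{q,r},{q,u},{q,v},{r,t},{r,u},{s,u},{t,u},{t,v},{u,v},{p,q,v},{p,s,u},{q,r,u},{r,u,v},{t,u,v}} W3={{q},{r},{v},{p,q},{p,v},{q,r},{q,u},{q,v},{r,t},{r,u},{r,v},{t,v},{u,v},{p,q,v},{q,r,u},{r,u,v},{t,u,v}}
  W12={{t},{p,s},{r,t},{s,u},{t,u},{t,v},{p,s,u},{t,u,v}} W13={{r,t},{t,v},{t,u,v}} W23={{q},{p,q},{p,v},{q,r},{q,u},{q,v},{r,t},{r,u},{t,v},{u,v},{p,q,v},{q,r,u},{r,u,v},{t,u,v}}
  W123={{r,t},{t,v},{t,u,v}}
components per intersection:
  W1: {{s},{p,s},{s,u},{p,s,u}} {{t},{r,t},{t,u},{t,v},{t,u,v}}
  W2: {{p},{q},{t},{u},{p,q},{p,s},{p,u},{p,v},{q,r},{q,u},{q,v},{r,t},{r,u},{s,u},{t,u},{t,v},{u,v},{p,q,v},{p,s,u},{q,r,u},{r,u,v},{t,u,v}}
  W3: {{q},{r},{v},{p,q},{p,v},{q,r},{q,u},{q,v},{r,t},{r,u},{r,v},{t,v},{u,v},{p,q,v},{q,r,u},{r,u,v},{t,u,v}}
  W12: {{t},{r,t},{t,u},{t,v},{t,u,v}} {{p,s},{s,u},{p,s,u}}
  W13: {{r,t}} {{t,v},{t,u,v}}
  W23: {{q},{p,q},{p,v},{q,r},{q,u},{q,v},{r,u},{t,v},{u,v},{p,q,v},{q,r,u},{r,u,v},{t,u,v}} {{r,t}}
  W123: {{r,t}} {{t,v},{t,u,v}}
C dims 4,6,2; δ0: rk 3, SNF 1^3; δ1: rk 2, SNF 1^2
Ȟ^0 = (4 − 3) − 0 = 1, so Ȟ^0 ≅ Z
Ȟ^1 = (6 − 2) − 3 = 1, so Ȟ^1 ≅ Z
Ȟ^2 = (2 − 0) − 2 = 0, so Ȟ^2 ≅ 0


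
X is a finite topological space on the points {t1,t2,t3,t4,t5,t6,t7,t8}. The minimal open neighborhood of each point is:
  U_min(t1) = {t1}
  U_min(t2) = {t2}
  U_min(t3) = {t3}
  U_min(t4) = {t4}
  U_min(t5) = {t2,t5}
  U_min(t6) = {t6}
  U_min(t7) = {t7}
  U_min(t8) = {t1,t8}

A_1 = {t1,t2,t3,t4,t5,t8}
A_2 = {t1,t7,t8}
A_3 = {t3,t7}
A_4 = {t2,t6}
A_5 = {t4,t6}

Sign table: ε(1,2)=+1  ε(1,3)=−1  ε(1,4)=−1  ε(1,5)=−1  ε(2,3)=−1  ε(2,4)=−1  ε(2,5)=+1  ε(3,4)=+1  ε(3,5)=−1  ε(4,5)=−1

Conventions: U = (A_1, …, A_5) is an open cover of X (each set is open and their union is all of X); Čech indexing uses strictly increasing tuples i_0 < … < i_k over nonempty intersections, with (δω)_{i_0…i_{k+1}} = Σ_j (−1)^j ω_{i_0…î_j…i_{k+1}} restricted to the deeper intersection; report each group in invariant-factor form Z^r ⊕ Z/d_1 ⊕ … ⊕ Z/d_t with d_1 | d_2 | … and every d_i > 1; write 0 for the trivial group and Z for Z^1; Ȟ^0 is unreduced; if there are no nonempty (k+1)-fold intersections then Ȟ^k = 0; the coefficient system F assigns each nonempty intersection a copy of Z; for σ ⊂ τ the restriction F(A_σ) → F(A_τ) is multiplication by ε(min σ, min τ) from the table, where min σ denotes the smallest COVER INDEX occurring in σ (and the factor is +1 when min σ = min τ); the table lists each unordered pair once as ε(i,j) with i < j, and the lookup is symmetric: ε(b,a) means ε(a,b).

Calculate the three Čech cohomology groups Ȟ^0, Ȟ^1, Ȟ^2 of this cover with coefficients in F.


nerve simplices:
  A12={t1,t8} A13={t3} A14={t2} A15={t4} A23={t7} A45={t6}
C dims 5,6; δ0: rk 5, SNF 1^4·2
degree 0: 5−5−0 = 0 → Ȟ^0 ≅ 0
degree 1: 6−0−5 = 1 plus torsion [2] → Ȟ^1 ≅ Z ⊕ Z/2
degree 2: 0−0−0 = 0 → Ȟ^2 ≅ 0

Ȟ^0 ≅ 0, Ȟ^1 ≅ Z ⊕ Z/2, Ȟ^2 ≅ 0


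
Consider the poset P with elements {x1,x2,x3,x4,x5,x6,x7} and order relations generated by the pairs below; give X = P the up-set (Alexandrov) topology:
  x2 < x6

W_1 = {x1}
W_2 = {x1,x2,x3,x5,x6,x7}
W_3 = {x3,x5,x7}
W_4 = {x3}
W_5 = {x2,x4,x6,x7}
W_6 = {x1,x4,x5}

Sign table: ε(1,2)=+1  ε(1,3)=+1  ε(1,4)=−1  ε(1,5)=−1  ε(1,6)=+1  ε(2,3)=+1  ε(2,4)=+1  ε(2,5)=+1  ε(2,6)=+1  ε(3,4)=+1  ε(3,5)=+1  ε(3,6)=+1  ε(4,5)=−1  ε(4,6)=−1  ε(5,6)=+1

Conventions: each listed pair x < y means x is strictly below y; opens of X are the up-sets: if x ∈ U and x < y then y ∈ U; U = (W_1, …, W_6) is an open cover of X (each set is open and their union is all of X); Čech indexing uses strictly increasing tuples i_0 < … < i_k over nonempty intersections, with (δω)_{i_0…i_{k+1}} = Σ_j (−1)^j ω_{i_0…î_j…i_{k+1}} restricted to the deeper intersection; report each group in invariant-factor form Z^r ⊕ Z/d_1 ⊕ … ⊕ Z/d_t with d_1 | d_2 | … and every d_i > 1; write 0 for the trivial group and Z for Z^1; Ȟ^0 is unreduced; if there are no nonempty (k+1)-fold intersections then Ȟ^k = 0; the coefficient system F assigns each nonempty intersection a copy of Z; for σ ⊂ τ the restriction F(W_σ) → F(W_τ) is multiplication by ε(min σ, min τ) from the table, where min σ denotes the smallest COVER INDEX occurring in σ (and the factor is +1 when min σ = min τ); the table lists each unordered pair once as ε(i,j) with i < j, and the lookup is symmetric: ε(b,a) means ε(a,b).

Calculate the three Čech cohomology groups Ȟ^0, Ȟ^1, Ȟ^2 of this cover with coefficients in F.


Ȟ^0(U;F) ≅ Z; Ȟ^1(U;F) ≅ Z; Ȟ^2(U;F) ≅ 0

intersection data:
  W12={x1} W16={x1} W23={x3,x5,x7} W24={x3} W25={x2,x6,x7} W26={x1,x5} W34={x3} W35={x7} W36={x5} W56={x4}
  W126={x1} W234={x3} W235={x7} W236={x5}
C dims 6,10,4; δ0: rk 5, SNF 1^5; δ1: rk 4, SNF 1^4
Ȟ^0 = (6 − 5) − 0 = 1, so Ȟ^0 ≅ Z
Ȟ^1 = (10 − 4) − 5 = 1, so Ȟ^1 ≅ Z
Ȟ^2 = (4 − 0) − 4 = 0, so Ȟ^2 ≅ 0


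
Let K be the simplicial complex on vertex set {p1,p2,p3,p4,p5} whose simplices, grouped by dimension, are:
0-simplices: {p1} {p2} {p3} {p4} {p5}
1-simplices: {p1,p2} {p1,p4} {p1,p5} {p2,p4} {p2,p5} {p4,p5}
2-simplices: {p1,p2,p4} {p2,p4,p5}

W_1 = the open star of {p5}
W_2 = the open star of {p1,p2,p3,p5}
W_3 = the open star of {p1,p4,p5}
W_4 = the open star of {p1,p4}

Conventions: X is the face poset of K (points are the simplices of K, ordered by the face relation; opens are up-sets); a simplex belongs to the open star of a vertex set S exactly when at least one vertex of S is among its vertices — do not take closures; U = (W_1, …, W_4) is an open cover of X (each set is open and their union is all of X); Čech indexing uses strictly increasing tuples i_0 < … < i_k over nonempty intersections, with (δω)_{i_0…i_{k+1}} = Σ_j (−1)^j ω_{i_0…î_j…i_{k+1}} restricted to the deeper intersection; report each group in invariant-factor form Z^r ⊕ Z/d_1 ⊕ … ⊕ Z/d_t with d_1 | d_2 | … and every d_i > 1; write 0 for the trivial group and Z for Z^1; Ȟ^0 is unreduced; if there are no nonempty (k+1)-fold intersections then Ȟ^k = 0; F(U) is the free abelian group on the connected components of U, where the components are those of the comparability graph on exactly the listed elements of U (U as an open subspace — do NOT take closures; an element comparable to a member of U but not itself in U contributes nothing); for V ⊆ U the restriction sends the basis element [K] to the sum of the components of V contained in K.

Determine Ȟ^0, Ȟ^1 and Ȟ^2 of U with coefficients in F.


Ȟ^0 = Z^2,  Ȟ^1 = 0,  Ȟ^2 = 0

cover nerve:
  W1={{p5},{p1,p5},{p2,p5},{p4,p5},{p2,p4,p5}} W2={{p1},{p2},{p3},{p5},{p1,p2},{p1,p4},{p1,p5},{p2,p4},{p2,p5},{p4,p5},{p1,p2,p4},{p2,p4,p5}} W3={{p1},{p4},{p5},{p1,p2},{p1,p4},{p1,p5},{p2,p4},{p2,p5},{p4,p5},{p1,p2,p4},{p2,p4,p5}} W4={{p1},{p4},{p1,p2},{p1,p4},{p1,p5},{p2,p4},{p4,p5},{p1,p2,p4},{p2,p4,p5}}
  W12={{p5},{p1,p5},{p2,p5},{p4,p5},{p2,p4,p5}} W13={{p5},{p1,p5},{p2,p5},{p4,p5},{p2,p4,p5}} W14={{p1,p5},{p4,p5},{p2,p4,p5}} W23={{p1},{p5},{p1,p2},{p1,p4},{p1,p5},{p2,p4},{p2,p5},{p4,p5},{p1,p2,p4},{p2,p4,p5}} W24={{p1},{p1,p2},{p1,p4},{p1,p5},{p2,p4},{p4,p5},{p1,p2,p4},{p2,p4,p5}} W34={{p1},{p4},{p1,p2},{p1,p4},{p1,p5},{p2,p4},{p4,p5},{p1,p2,p4},{p2,p4,p5}}
  W123={{p5},{p1,p5},{p2,p5},{p4,p5},{p2,p4,p5}} W124={{p1,p5},{p4,p5},{p2,p4,p5}} W134={{p1,p5},{p4,p5},{p2,p4,p5}} W234={{p1},{p1,p2},{p1,p4},{p1,p5},{p2,p4},{p4,p5},{p1,p2,p4},{p2,p4,p5}}
  W1234={{p1,p5},{p4,p5},{p2,p4,p5}}
components per intersection:
  W1: {{p5},{p1,p5},{p2,p5},{p4,p5},{p2,p4,p5}}
  W2: {{p1},{p2},{p5},{p1,p2},{p1,p4},{p1,p5},{p2,p4},{p2,p5},{p4,p5},{p1,p2,p4},{p2,p4,p5}} {{p3}}
  W3: {{p1},{p4},{p5},{p1,p2},{p1,p4},{p1,p5},{p2,p4},{p2,p5},{p4,p5},{p1,p2,p4},{p2,p4,p5}}
  W4: {{p1},{p4},{p1,p2},{p1,p4},{p1,p5},{p2,p4},{p4,p5},{p1,p2,p4},{p2,p4,p5}}
  W12: {{p5},{p1,p5},{p2,p5},{p4,p5},{p2,p4,p5}}
  W13: {{p5},{p1,p5},{p2,p5},{p4,p5},{p2,p4,p5}}
  W14: {{p1,p5}} {{p4,p5},{p2,p4,p5}}
  W23: {{p1},{p5},{p1,p2},{p1,p4},{p1,p5},{p2,p4},{p2,p5},{p4,p5},{p1,p2,p4},{p2,p4,p5}}
  W24: {{p1},{p1,p2},{p1,p4},{p1,p5},{p2,p4},{p4,p5},{p1,p2,p4},{p2,p4,p5}}
  W34: {{p1},{p4},{p1,p2},{p1,p4},{p1,p5},{p2,p4},{p4,p5},{p1,p2,p4},{p2,p4,p5}}
  W123: {{p5},{p1,p5},{p2,p5},{p4,p5},{p2,p4,p5}}
  W124: {{p1,p5}} {{p4,p5},{p2,p4,p5}}
  W134: {{p1,p5}} {{p4,p5},{p2,p4,p5}}
  W234: {{p1},{p1,p2},{p1,p4},{p1,p5},{p2,p4},{p4,p5},{p1,p2,p4},{p2,p4,p5}}
  W1234: {{p1,p5}} {{p4,p5},{p2,p4,p5}}
C dims 5,7,6,2; δ0: rk 3, SNF 1^3; δ1: rk 4, SNF 1^4; δ2: rk 2, SNF 1^2
Ȟ^0: (5−3)−0=2 ⇒ Z^2
Ȟ^1: (7−4)−3=0 ⇒ 0
Ȟ^2: (6−2)−4=0 ⇒ 0


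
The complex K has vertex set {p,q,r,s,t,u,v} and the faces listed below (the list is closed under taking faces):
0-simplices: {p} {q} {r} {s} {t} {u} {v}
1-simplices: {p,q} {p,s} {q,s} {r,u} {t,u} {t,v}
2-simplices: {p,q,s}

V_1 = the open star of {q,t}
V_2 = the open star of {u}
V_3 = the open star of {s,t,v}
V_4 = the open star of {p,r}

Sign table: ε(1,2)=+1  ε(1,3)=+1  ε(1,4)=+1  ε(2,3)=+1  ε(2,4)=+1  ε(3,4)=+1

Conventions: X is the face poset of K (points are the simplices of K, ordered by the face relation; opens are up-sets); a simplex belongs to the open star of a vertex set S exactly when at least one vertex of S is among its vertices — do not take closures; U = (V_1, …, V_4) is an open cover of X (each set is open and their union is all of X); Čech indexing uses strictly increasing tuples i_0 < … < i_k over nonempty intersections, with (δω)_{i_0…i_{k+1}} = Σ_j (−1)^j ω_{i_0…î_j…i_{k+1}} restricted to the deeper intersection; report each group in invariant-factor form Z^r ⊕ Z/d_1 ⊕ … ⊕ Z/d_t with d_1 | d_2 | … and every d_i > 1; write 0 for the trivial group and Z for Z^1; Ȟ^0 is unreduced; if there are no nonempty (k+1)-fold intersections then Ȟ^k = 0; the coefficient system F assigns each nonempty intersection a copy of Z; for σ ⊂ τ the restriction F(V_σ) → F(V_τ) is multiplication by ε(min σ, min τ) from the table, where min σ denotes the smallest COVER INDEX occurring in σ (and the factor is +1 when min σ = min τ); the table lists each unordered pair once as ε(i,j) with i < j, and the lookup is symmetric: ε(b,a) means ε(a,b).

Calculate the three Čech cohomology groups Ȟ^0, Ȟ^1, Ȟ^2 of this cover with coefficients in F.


Ȟ^0 ≅ Z, Ȟ^1 ≅ Z, Ȟ^2 ≅ 0

nerve simplices:
  V1={{q},{t},{p,q},{q,s},{t,u},{t,v},{p,q,s}} V2={{u},{r,u},{t,u}} V3={{s},{t},{v},{p,s},{q,s},{t,u},{t,v},{p,q,s}} V4={{p},{r},{p,q},{p,s},{r,u},{p,q,s}}
  V12={{t,u}} V13={{t},{q,s},{t,u},{t,v},{p,q,s}} V14={{p,q},{p,q,s}} V23={{t,u}} V24={{r,u}} V34={{p,s},{p,q,s}}
  V123={{t,u}} V134={{p,q,s}}
C dims 4,6,2; δ0: rk 3, SNF 1^3; δ1: rk 2, SNF 1^2
degree 0: 4−3−0 = 1 → Ȟ^0 ≅ Z
degree 1: 6−2−3 = 1 → Ȟ^1 ≅ Z
degree 2: 2−0−2 = 0 → Ȟ^2 ≅ 0


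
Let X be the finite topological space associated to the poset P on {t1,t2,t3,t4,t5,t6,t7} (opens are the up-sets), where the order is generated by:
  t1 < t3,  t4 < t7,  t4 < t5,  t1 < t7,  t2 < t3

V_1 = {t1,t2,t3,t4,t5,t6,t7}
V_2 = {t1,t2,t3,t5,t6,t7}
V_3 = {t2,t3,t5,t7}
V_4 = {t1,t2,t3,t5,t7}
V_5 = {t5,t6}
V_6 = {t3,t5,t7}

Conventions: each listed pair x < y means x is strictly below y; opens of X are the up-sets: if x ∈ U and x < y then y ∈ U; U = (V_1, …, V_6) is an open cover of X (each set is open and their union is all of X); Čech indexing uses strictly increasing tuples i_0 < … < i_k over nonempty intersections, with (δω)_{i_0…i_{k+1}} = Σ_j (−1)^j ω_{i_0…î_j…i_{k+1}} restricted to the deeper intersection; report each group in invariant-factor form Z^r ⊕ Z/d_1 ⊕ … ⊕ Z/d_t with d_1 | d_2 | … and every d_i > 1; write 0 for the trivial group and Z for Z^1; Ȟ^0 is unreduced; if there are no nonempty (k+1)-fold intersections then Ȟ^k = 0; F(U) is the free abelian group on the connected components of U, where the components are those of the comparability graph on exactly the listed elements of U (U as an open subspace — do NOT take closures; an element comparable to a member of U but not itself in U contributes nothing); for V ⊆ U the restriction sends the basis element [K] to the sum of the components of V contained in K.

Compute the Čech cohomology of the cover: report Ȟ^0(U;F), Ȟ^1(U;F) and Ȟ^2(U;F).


cover nerve:
  V12={t1,t2,t3,t5,t6,t7} V13={t2,t3,t5,t7} V14={t1,t2,t3,t5,t7} V15={t5,t6} V16={t3,t5,t7} V23={t2,t3,t5,t7} V24={t1,t2,t3,t5,t7} V25={t5,t6} V26={t3,t5,t7} V34={t2,t3,t5,t7} V35={t5} V36={t3,t5,t7} V45={t5} V46={t3,t5,t7} V56={t5}
  V123={t2,t3,t5,t7} V124={t1,t2,t3,t5,t7} V125={t5,t6} V126={t3,t5,t7} V134={t2,t3,t5,t7} V135={t5} V136={t3,t5,t7} V145={t5} V146={t3,t5,t7} V156={t5} V234={t2,t3,t5,t7} V235={t5} V236={t3,t5,t7} V245={t5} V246={t3,t5,t7} V256={t5} V345={t5} V346={t3,t5,t7} V356={t5} V456={t5}
  V1234={t2,t3,t5,t7} V1235={t5} V1236={t3,t5,t7} V1245={t5} V1246={t3,t5,t7} V1256={t5} V1345={t5} V1346={t3,t5,t7} V1356={t5} V1456={t5} V2345={t5} V2346={t3,t5,t7} V2356={t5} V2456={t5} V3456={t5}
  V12345={t5} V12346={t3,t5,t7} V12356={t5} V12456={t5} V13456={t5} V23456={t5}
  V123456={t5}
components per intersection:
  V1: {t1,t2,t3,t4,t5,t7} {t6}
  V2: {t1,t2,t3,t7} {t5} {t6}
  V3: {t2,t3} {t5} {t7}
  V4: {t1,t2,t3,t7} {t5}
  V5: {t5} {t6}
  V6: {t3} {t5} {t7}
  V12: {t1,t2,t3,t7} {t5} {t6}
  V13: {t2,t3} {t5} {t7}
  V14: {t1,t2,t3,t7} {t5}
  V15: {t5} {t6}
  V16: {t3} {t5} {t7}
  V23: {t2,t3} {t5} {t7}
  V24: {t1,t2,t3,t7} {t5}
  V25: {t5} {t6}
  V26: {t3} {t5} {t7}
  V34: {t2,t3} {t5} {t7}
  V35: {t5}
  V36: {t3} {t5} {t7}
  V45: {t5}
  V46: {t3} {t5} {t7}
  V56: {t5}
  V123: {t2,t3} {t5} {t7}
  V124: {t1,t2,t3,t7} {t5}
  V125: {t5} {t6}
  V126: {t3} {t5} {t7}
  V134: {t2,t3} {t5} {t7}
  V135: {t5}
  V136: {t3} {t5} {t7}
  V145: {t5}
  V146: {t3} {t5} {t7}
  V156: {t5}
  V234: {t2,t3} {t5} {t7}
  V235: {t5}
  V236: {t3} {t5} {t7}
  V245: {t5}
  V246: {t3} {t5} {t7}
  V256: {t5}
  V345: {t5}
  V346: {t3} {t5} {t7}
  V356: {t5}
  V456: {t5}
  V1234: {t2,t3} {t5} {t7}
  V1235: {t5}
  V1236: {t3} {t5} {t7}
  V1245: {t5}
  V1246: {t3} {t5} {t7}
  V1256: {t5}
  V1345: {t5}
  V1346: {t3} {t5} {t7}
  V1356: {t5}
  V1456: {t5}
  V2345: {t5}
  V2346: {t3} {t5} {t7}
  V2356: {t5}
  V2456: {t5}
  V3456: {t5}
  V12345: {t5}
  V12346: {t3} {t5} {t7}
  V12356: {t5}
  V12456: {t5}
  V13456: {t5}
  V23456: {t5}
  V123456: {t5}
C dims 15,35,40,25; δ0: rk 13, SNF 1^13; δ1: rk 22, SNF 1^22; δ2: rk 18, SNF 1^18
Ȟ^0: (15−13)−0=2 ⇒ Z^2
Ȟ^1: (35−22)−13=0 ⇒ 0
Ȟ^2: (40−18)−22=0 ⇒ 0

Ȟ^0 = Z^2; Ȟ^1 = 0; Ȟ^2 = 0


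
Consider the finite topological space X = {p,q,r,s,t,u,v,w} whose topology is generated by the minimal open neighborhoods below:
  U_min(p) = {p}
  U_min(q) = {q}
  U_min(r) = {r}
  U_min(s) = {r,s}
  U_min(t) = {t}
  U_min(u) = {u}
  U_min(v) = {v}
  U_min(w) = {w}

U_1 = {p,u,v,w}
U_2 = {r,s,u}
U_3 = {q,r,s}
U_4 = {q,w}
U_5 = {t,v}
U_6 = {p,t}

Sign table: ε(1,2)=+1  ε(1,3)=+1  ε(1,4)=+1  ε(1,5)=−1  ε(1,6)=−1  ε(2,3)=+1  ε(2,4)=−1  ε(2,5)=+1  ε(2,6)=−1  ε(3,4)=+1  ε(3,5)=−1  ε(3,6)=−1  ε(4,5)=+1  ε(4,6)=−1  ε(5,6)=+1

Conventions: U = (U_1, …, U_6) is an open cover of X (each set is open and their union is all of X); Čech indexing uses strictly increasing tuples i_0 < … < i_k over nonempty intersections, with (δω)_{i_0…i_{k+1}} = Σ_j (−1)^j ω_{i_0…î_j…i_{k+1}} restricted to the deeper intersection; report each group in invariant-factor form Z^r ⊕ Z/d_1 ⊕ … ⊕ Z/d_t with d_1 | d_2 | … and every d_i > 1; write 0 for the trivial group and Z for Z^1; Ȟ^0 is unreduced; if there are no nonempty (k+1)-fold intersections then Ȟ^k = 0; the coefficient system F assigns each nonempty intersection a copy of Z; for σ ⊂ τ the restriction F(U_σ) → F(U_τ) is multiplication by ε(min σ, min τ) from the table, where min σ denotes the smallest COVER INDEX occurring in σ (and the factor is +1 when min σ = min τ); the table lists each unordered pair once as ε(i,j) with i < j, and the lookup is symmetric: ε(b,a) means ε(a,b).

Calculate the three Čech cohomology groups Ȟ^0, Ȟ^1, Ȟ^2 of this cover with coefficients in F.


Ȟ^0 ≅ Z, Ȟ^1 ≅ Z^2 and Ȟ^2 ≅ 0

cover nerve:
  U12={u} U14={w} U15={v} U16={p} U23={r,s} U34={q} U56={t}
C dims 6,7; δ0: rk 5, SNF 1^5
Ȟ^0: (6−5)−0=1 ⇒ Z
Ȟ^1: (7−0)−5=2 ⇒ Z^2
Ȟ^2: (0−0)−0=0 ⇒ 0


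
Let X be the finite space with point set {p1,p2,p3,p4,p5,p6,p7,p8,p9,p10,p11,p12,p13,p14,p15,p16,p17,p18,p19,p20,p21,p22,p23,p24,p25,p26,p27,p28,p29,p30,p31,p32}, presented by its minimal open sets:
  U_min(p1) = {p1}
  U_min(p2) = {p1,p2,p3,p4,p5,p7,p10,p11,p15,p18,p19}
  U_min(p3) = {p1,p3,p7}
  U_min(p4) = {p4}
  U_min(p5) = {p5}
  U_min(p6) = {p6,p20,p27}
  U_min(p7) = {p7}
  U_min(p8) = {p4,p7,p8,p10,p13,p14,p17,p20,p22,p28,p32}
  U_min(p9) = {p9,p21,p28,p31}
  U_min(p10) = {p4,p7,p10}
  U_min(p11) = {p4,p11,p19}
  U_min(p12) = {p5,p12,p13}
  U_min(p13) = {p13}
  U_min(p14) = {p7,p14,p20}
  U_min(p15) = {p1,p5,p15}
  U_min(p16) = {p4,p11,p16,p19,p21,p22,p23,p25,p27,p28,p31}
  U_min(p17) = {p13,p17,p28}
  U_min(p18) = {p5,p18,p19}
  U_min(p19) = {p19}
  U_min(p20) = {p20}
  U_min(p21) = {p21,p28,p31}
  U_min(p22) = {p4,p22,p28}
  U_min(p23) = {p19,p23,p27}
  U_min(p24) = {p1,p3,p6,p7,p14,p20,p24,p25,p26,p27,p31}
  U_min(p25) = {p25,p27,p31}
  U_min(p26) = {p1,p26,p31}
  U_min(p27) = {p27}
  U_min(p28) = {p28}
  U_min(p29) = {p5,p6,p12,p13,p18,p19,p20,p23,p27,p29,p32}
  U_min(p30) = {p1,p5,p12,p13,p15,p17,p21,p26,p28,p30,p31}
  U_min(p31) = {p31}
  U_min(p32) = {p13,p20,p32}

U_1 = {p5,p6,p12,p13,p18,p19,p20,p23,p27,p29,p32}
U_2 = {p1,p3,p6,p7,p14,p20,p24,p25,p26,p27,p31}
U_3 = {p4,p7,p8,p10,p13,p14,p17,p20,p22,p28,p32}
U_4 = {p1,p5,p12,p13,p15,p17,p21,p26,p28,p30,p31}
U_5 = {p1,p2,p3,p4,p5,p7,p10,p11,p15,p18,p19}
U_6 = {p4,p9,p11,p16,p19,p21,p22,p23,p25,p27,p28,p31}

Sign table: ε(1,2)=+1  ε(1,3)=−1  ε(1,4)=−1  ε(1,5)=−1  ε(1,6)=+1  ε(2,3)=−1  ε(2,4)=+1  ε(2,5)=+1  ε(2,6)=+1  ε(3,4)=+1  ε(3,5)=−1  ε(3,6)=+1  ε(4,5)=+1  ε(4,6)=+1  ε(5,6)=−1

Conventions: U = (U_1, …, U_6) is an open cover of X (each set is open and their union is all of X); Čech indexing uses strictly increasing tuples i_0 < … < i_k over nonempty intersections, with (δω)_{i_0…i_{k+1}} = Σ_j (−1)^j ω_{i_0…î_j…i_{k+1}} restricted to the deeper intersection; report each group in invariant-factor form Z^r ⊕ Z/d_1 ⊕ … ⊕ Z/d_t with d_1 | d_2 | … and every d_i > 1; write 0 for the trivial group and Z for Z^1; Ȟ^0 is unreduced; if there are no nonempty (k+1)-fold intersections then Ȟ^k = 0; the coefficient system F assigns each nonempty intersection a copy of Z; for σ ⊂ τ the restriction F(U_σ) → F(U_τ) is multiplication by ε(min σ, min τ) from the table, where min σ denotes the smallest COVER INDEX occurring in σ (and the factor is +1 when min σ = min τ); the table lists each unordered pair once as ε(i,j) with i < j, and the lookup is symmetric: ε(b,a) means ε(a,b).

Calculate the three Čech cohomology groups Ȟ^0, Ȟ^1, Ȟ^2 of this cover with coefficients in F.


nerve of the cover:
  U12={p6,p20,p27} U13={p13,p20,p32} U14={p5,p12,p13} U15={p5,p18,p19} U16={p19,p23,p27} U23={p7,p14,p20} U24={p1,p26,p31} U25={p1,p3,p7} U26={p25,p27,p31} U34={p13,p17,p28} U35={p4,p7,p10} U36={p4,p22,p28} U45={p1,p5,p15} U46={p21,p28,p31} U56={p4,p11,p19}
  U123={p20} U126={p27} U134={p13} U145={p5} U156={p19} U235={p7} U245={p1} U246={p31} U346={p28} U356={p4}
C dims 6,15,10; δ0: rk 6, SNF 1^5·2; δ1: rk 9, SNF 1^9
Ȟ^0 = (6 − 6) − 0 = 0, so Ȟ^0 ≅ 0
Ȟ^1 = (15 − 9) − 6 = 0 plus torsion [2], so Ȟ^1 ≅ Z/2
Ȟ^2 = (10 − 0) − 9 = 1, so Ȟ^2 ≅ Z

Ȟ^0 = 0; Ȟ^1 = Z/2; Ȟ^2 = Z


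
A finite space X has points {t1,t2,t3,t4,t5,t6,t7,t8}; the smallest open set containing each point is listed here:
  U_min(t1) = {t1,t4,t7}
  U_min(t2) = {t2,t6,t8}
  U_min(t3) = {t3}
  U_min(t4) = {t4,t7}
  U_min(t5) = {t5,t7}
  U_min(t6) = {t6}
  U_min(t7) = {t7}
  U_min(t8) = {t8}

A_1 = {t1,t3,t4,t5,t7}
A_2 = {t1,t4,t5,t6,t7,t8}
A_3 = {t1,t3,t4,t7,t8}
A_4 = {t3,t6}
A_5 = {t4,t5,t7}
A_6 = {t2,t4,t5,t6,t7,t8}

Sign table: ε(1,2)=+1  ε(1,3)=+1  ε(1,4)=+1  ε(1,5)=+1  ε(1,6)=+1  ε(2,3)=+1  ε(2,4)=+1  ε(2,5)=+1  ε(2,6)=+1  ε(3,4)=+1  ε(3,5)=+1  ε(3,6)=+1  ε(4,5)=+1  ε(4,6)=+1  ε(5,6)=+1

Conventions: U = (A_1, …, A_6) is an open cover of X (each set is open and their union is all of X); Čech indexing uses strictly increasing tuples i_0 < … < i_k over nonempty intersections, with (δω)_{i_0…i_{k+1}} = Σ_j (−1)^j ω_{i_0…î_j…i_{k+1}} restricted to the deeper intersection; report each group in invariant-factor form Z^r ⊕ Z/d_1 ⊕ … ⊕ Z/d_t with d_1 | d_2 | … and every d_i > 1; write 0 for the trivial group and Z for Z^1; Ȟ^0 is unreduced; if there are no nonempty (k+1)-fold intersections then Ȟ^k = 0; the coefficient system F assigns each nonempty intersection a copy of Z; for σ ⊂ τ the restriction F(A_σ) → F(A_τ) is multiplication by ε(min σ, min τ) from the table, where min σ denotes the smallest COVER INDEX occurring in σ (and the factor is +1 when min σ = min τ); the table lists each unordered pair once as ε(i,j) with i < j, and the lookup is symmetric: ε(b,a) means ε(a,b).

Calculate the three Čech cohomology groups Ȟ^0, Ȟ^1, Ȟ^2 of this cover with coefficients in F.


cover nerve:
  A12={t1,t4,t5,t7} A13={t1,t3,t4,t7} A14={t3} A15={t4,t5,t7} A16={t4,t5,t7} A23={t1,t4,t7,t8} A24={t6} A25={t4,t5,t7} A26={t4,t5,t6,t7,t8} A34={t3} A35={t4,t7} A36={t4,t7,t8} A46={t6} A56={t4,t5,t7}
  A123={t1,t4,t7} A125={t4,t5,t7} A126={t4,t5,t7} A134={t3} A135={t4,t7} A136={t4,t7} A156={t4,t5,t7} A235={t4,t7} A236={t4,t7,t8} A246={t6} A256={t4,t5,t7} A356={t4,t7}
  A1235={t4,t7} A1236={t4,t7} A1256={t4,t5,t7} A1356={t4,t7} A2356={t4,t7}
  A12356={t4,t7}
C dims 6,14,12,5; δ0: rk 5, SNF 1^5; δ1: rk 8, SNF 1^8; δ2: rk 4, SNF 1^4
Ȟ^0: (6−5)−0=1 ⇒ Z
Ȟ^1: (14−8)−5=1 ⇒ Z
Ȟ^2: (12−4)−8=0 ⇒ 0

Ȟ^0 = Z, Ȟ^1 = Z and Ȟ^2 = 0


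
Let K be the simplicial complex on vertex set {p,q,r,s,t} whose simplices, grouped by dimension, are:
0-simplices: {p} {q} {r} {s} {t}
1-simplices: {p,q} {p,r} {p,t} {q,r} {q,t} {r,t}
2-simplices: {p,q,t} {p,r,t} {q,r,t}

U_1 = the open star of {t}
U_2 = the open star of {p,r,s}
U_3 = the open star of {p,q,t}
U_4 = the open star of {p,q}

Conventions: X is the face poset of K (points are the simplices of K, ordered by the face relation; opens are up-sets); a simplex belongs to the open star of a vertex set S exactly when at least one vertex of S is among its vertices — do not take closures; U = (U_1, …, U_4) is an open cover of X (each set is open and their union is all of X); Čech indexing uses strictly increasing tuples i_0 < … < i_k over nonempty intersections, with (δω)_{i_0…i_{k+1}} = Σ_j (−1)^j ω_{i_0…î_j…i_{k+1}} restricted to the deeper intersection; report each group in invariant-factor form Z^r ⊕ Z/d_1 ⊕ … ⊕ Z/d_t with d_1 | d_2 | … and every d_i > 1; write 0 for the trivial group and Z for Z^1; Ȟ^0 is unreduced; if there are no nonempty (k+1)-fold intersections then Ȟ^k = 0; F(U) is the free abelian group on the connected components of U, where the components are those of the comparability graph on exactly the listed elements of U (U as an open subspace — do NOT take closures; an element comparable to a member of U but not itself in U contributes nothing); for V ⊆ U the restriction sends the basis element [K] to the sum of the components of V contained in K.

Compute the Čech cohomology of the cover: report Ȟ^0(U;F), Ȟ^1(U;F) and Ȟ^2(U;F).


Ȟ^0 ≅ Z^2, Ȟ^1 ≅ 0, Ȟ^2 ≅ 0

nonempty overlaps:
  U1={{t},{p,t},{q,t},{r,t},{p,q,t},{p,r,t},{q,r,t}} U2={{p},{r},{s},{p,q},{p,r},{p,t},{q,r},{r,t},{p,q,t},{p,r,t},{q,r,t}} U3={{p},{q},{t},{p,q},{p,r},{p,t},{q,r},{q,t},{r,t},{p,q,t},{p,r,t},{q,r,t}} U4={{p},{q},{p,q},{p,r},{p,t},{q,r},{q,t},{p,q,t},{p,r,t},{q,r,t}}
  U12={{p,t},{r,t},{p,q,t},{p,r,t},{q,r,t}} U13={{t},{p,t},{q,t},{r,t},{p,q,t},{p,r,t},{q,r,t}} U14={{p,t},{q,t},{p,q,t},{p,r,t},{q,r,t}} U23={{p},{p,q},{p,r},{p,t},{q,r},{r,t},{p,q,t},{p,r,t},{q,r,t}} U24={{p},{p,q},{p,r},{p,t},{q,r},{p,q,t},{p,r,t},{q,r,t}} U34={{p},{q},{p,q},{p,r},{p,t},{q,r},{q,t},{p,q,t},{p,r,t},{q,r,t}}
  U123={{p,t},{r,t},{p,q,t},{p,r,t},{q,r,t}} U124={{p,t},{p,q,t},{p,r,t},{q,r,t}} U134={{p,t},{q,t},{p,q,t},{p,r,t},{q,r,t}} U234={{p},{p,q},{p,r},{p,t},{q,r},{p,q,t},{p,r,t},{q,r,t}}
  U1234={{p,t},{p,q,t},{p,r,t},{q,r,t}}
components per intersection:
  U1: {{t},{p,t},{q,t},{r,t},{p,q,t},{p,r,t},{q,r,t}}
  U2: {{p},{r},{p,q},{p,r},{p,t},{q,r},{r,t},{p,q,t},{p,r,t},{q,r,t}} {{s}}
  U3: {{p},{q},{t},{p,q},{p,r},{p,t},{q,r},{q,t},{r,t},{p,q,t},{p,r,t},{q,r,t}}
  U4: {{p},{q},{p,q},{p,r},{p,t},{q,r},{q,t},{p,q,t},{p,r,t},{q,r,t}}
  U12: {{p,t},{r,t},{p,q,t},{p,r,t},{q,r,t}}
  U13: {{t},{p,t},{q,t},{r,t},{p,q,t},{p,r,t},{q,r,t}}
  U14: {{p,t},{q,t},{p,q,t},{p,r,t},{q,r,t}}
  U23: {{p},{p,q},{p,r},{p,t},{q,r},{r,t},{p,q,t},{p,r,t},{q,r,t}}
  U24: {{p},{p,q},{p,r},{p,t},{p,q,t},{p,r,t}} {{q,r},{q,r,t}}
  U34: {{p},{q},{p,q},{p,r},{p,t},{q,r},{q,t},{p,q,t},{p,r,t},{q,r,t}}
  U123: {{p,t},{r,t},{p,q,t},{p,r,t},{q,r,t}}
  U124: {{p,t},{p,q,t},{p,r,t}} {{q,r,t}}
  U134: {{p,t},{q,t},{p,q,t},{p,r,t},{q,r,t}}
  U234: {{p},{p,q},{p,r},{p,t},{p,q,t},{p,r,t}} {{q,r},{q,r,t}}
  U1234: {{p,t},{p,q,t},{p,r,t}} {{q,r,t}}
C dims 5,7,6,2; δ0: rk 3, SNF 1^3; δ1: rk 4, SNF 1^4; δ2: rk 2, SNF 1^2
degree 0: 5−3−0 = 2 → Ȟ^0 ≅ Z^2
degree 1: 7−4−3 = 0 → Ȟ^1 ≅ 0
degree 2: 6−2−4 = 0 → Ȟ^2 ≅ 0


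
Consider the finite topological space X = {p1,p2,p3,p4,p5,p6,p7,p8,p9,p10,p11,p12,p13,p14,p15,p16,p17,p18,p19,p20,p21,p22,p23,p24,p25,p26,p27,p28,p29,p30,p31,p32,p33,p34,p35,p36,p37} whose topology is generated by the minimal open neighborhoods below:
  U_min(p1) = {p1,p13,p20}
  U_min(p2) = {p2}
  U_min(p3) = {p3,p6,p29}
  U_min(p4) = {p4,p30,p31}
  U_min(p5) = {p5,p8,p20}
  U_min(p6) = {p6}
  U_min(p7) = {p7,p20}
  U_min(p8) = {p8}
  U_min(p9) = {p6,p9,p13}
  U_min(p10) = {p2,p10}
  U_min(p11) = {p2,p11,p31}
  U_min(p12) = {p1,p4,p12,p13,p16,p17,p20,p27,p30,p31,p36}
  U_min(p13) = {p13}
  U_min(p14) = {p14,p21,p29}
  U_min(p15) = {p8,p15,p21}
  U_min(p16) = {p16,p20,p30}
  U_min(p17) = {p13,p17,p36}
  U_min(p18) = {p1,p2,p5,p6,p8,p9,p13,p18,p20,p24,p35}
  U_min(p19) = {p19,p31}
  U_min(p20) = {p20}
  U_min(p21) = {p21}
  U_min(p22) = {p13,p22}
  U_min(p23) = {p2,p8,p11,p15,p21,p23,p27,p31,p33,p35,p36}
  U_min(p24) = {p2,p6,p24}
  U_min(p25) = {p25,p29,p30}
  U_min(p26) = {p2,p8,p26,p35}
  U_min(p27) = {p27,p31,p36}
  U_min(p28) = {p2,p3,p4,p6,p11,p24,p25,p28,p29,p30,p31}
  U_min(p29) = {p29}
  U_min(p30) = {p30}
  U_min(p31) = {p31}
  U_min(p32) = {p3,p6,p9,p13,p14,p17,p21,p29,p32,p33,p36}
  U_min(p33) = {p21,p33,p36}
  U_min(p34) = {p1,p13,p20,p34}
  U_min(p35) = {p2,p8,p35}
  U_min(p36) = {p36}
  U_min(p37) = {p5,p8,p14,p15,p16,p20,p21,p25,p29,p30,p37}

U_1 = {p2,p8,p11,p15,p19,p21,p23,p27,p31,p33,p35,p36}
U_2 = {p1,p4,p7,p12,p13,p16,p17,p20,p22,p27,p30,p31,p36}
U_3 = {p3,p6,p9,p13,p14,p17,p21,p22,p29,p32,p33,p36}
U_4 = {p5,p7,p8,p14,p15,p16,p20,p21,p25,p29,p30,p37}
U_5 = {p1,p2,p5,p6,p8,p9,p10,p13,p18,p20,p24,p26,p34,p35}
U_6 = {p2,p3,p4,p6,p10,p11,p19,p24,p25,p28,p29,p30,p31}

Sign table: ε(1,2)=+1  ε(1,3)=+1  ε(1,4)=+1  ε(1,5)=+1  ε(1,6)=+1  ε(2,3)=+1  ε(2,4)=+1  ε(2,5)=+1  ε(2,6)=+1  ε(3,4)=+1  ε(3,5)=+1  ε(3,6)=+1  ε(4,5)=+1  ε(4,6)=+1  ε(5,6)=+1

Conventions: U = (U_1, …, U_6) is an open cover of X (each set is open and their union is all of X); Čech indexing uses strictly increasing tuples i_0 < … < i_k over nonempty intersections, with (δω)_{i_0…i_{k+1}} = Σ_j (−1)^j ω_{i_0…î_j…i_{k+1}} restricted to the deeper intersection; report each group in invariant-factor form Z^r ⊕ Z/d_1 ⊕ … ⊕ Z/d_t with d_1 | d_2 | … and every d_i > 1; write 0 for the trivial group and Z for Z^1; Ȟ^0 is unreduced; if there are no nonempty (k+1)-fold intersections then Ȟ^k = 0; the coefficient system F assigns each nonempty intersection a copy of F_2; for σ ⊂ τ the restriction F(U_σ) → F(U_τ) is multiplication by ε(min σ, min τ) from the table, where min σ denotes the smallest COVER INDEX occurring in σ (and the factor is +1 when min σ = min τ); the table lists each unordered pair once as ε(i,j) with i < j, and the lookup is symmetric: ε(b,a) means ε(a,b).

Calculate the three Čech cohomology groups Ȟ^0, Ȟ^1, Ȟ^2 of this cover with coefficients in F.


intersection data:
  U12={p27,p31,p36} U13={p21,p33,p36} U14={p8,p15,p21} U15={p2,p8,p35} U16={p2,p11,p19,p31} U23={p13,p17,p22,p36} U24={p7,p16,p20,p30} U25={p1,p13,p20} U26={p4,p30,p31} U34={p14,p21,p29} U35={p6,p9,p13} U36={p3,p6,p29} U45={p5,p8,p20} U46={p25,p29,p30} U56={p2,p6,p10,p24}
  U123={p36} U126={p31} U134={p21} U145={p8} U156={p2} U235={p13} U245={p20} U246={p30} U346={p29} U356={p6}
C dims 6,15,10; δ0: rk_F2 5; δ1: rk_F2 9
Ȟ^0 = (6 − 5) − 0 = 1, so Ȟ^0 ≅ Z/2
Ȟ^1 = (15 − 9) − 5 = 1, so Ȟ^1 ≅ Z/2
Ȟ^2 = (10 − 0) − 9 = 1, so Ȟ^2 ≅ Z/2

Ȟ^0(U;F) ≅ Z/2, Ȟ^1(U;F) ≅ Z/2 and Ȟ^2(U;F) ≅ Z/2


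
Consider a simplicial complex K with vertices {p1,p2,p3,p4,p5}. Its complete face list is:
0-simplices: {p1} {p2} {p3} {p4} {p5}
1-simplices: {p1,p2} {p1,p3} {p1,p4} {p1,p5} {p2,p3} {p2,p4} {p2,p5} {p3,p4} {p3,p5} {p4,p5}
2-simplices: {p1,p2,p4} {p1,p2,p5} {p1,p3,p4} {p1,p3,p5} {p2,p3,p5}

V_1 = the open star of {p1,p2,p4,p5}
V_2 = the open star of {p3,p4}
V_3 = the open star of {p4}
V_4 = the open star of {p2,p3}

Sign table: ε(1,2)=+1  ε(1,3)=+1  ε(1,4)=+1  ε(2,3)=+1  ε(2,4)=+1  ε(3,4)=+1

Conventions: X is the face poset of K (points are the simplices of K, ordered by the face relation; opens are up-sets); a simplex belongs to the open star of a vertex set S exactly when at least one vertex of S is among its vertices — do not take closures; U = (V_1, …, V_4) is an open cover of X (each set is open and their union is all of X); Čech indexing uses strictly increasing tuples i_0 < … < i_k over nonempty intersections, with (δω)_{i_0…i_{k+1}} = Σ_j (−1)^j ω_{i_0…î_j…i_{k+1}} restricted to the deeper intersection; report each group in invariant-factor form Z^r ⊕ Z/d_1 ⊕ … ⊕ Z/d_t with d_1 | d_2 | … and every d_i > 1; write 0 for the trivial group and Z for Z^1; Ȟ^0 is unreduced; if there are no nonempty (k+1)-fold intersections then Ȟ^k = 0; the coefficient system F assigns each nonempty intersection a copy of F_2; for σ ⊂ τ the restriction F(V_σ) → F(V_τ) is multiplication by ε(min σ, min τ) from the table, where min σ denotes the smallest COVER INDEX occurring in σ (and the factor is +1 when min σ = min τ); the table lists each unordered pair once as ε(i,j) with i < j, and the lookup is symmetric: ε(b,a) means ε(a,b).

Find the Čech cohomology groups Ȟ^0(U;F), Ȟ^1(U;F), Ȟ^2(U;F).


Ȟ^0 ≅ Z/2, Ȟ^1 ≅ 0 and Ȟ^2 ≅ 0

nerve simplices:
  V1={{p1},{p2},{p4},{p5},{p1,p2},{p1,p3},{p1,p4},{p1,p5},{p2,p3},{p2,p4},{p2,p5},{p3,p4},{p3,p5},{p4,p5},{p1,p2,p4},{p1,p2,p5},{p1,p3,p4},{p1,p3,p5},{p2,p3,p5}} V2={{p3},{p4},{p1,p3},{p1,p4},{p2,p3},{p2,p4},{p3,p4},{p3,p5},{p4,p5},{p1,p2,p4},{p1,p3,p4},{p1,p3,p5},{p2,p3,p5}} V3={{p4},{p1,p4},{p2,p4},{p3,p4},{p4,p5},{p1,p2,p4},{p1,p3,p4}} V4={{p2},{p3},{p1,p2},{p1,p3},{p2,p3},{p2,p4},{p2,p5},{p3,p4},{p3,p5},{p1,p2,p4},{p1,p2,p5},{p1,p3,p4},{p1,p3,p5},{p2,p3,p5}}
  V12={{p4},{p1,p3},{p1,p4},{p2,p3},{p2,p4},{p3,p4},{p3,p5},{p4,p5},{p1,p2,p4},{p1,p3,p4},{p1,p3,p5},{p2,p3,p5}} V13={{p4},{p1,p4},{p2,p4},{p3,p4},{p4,p5},{p1,p2,p4},{p1,p3,p4}} V14={{p2},{p1,p2},{p1,p3},{p2,p3},{p2,p4},{p2,p5},{p3,p4},{p3,p5},{p1,p2,p4},{p1,p2,p5},{p1,p3,p4},{p1,p3,p5},{p2,p3,p5}} V23={{p4},{p1,p4},{p2,p4},{p3,p4},{p4,p5},{p1,p2,p4},{p1,p3,p4}} V24={{p3},{p1,p3},{p2,p3},{p2,p4},{p3,p4},{p3,p5},{p1,p2,p4},{p1,p3,p4},{p1,p3,p5},{p2,p3,p5}} V34={{p2,p4},{p3,p4},{p1,p2,p4},{p1,p3,p4}}
  V123={{p4},{p1,p4},{p2,p4},{p3,p4},{p4,p5},{p1,p2,p4},{p1,p3,p4}} V124={{p1,p3},{p2,p3},{p2,p4},{p3,p4},{p3,p5},{p1,p2,p4},{p1,p3,p4},{p1,p3,p5},{p2,p3,p5}} V134={{p2,p4},{p3,p4},{p1,p2,p4},{p1,p3,p4}} V234={{p2,p4},{p3,p4},{p1,p2,p4},{p1,p3,p4}}
  V1234={{p2,p4},{p3,p4},{p1,p2,p4},{p1,p3,p4}}
C dims 4,6,4,1; δ0: rk_F2 3; δ1: rk_F2 3; δ2: rk_F2 1
degree 0: 4−3−0 = 1 → Ȟ^0 ≅ Z/2
degree 1: 6−3−3 = 0 → Ȟ^1 ≅ 0
degree 2: 4−1−3 = 0 → Ȟ^2 ≅ 0


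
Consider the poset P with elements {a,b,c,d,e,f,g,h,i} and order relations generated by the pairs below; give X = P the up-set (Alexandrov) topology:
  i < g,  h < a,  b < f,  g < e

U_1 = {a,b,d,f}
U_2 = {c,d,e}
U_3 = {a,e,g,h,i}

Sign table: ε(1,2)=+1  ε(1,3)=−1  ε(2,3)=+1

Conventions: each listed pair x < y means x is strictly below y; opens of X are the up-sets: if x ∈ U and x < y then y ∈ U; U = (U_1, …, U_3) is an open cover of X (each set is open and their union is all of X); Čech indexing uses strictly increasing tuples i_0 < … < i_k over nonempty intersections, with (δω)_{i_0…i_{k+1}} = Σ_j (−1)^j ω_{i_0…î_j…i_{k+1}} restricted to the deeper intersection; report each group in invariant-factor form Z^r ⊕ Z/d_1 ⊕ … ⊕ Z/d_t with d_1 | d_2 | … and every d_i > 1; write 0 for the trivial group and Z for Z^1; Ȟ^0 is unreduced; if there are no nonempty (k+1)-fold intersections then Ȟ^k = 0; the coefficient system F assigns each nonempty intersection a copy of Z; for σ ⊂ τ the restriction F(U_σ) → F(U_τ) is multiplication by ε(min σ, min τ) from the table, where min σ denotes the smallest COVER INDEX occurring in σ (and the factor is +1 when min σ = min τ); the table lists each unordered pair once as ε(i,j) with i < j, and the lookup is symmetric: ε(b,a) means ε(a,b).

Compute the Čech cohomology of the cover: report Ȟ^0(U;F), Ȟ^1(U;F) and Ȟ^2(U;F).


nerve simplices:
  U12={d} U13={a} U23={e}
C dims 3,3; δ0: rk 3, SNF 1^2·2
degree 0: 3−3−0 = 0 → Ȟ^0 ≅ 0
degree 1: 3−0−3 = 0 plus torsion [2] → Ȟ^1 ≅ Z/2
degree 2: 0−0−0 = 0 → Ȟ^2 ≅ 0

Ȟ^0 ≅ 0,  Ȟ^1 ≅ Z/2,  Ȟ^2 ≅ 0


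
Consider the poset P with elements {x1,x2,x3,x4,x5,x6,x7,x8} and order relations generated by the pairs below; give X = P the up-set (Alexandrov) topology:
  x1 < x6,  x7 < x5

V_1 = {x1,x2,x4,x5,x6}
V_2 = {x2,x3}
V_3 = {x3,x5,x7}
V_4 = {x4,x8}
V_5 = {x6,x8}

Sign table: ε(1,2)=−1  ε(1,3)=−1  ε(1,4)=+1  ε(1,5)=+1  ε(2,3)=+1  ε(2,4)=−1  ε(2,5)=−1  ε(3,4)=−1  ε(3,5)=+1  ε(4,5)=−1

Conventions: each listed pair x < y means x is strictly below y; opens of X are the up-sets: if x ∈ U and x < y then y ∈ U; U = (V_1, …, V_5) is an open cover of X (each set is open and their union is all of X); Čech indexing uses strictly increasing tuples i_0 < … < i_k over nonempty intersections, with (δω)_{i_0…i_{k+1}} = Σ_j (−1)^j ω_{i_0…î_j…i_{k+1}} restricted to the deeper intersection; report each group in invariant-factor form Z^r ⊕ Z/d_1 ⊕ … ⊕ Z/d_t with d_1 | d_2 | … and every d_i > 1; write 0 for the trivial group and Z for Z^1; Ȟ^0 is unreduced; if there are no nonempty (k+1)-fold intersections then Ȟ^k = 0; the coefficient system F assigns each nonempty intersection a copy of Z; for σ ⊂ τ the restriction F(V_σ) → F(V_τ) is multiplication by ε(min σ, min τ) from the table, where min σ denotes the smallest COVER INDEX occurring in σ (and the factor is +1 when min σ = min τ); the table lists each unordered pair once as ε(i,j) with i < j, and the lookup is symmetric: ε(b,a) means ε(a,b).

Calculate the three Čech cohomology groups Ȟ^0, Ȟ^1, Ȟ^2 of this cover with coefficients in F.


intersection data:
  V12={x2} V13={x5} V14={x4} V15={x6} V23={x3} V45={x8}
C dims 5,6; δ0: rk 5, SNF 1^4·2
Ȟ^0 = (5 − 5) − 0 = 0, so Ȟ^0 ≅ 0
Ȟ^1 = (6 − 0) − 5 = 1 plus torsion [2], so Ȟ^1 ≅ Z ⊕ Z/2
Ȟ^2 = (0 − 0) − 0 = 0, so Ȟ^2 ≅ 0

Ȟ^0 = 0,  Ȟ^1 = Z ⊕ Z/2,  Ȟ^2 = 0


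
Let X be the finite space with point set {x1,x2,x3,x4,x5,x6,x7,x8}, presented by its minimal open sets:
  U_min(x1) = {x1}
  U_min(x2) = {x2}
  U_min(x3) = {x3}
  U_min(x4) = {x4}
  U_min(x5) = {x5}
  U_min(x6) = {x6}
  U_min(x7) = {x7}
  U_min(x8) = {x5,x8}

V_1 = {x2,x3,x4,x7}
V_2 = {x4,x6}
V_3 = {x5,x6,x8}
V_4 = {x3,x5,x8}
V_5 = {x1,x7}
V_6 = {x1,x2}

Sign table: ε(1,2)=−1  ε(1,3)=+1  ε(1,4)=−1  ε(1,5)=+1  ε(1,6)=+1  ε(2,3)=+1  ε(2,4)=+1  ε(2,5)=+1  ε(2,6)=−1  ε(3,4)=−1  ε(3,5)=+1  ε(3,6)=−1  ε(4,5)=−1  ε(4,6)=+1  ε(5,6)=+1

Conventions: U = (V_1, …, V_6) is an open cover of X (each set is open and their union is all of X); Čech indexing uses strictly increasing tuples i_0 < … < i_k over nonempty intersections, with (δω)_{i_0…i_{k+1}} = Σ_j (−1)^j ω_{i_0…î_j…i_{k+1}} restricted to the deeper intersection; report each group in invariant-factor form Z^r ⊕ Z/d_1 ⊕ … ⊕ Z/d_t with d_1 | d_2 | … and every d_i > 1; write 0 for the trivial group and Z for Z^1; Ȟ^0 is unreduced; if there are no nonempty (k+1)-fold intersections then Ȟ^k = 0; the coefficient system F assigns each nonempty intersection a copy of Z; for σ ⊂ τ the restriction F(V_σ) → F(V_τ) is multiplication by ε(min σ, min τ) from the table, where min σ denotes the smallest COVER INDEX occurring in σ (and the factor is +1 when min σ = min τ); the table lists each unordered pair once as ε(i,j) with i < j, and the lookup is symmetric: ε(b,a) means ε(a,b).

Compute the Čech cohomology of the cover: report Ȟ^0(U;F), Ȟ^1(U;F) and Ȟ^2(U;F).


Ȟ^0 ≅ 0, Ȟ^1 ≅ Z ⊕ Z/2 and Ȟ^2 ≅ 0

intersection data:
  V12={x4} V14={x3} V15={x7} V16={x2} V23={x6} V34={x5,x8} V56={x1}
C dims 6,7; δ0: rk 6, SNF 1^5·2
Ȟ^0 = (6 − 6) − 0 = 0, so Ȟ^0 ≅ 0
Ȟ^1 = (7 − 0) − 6 = 1 plus torsion [2], so Ȟ^1 ≅ Z ⊕ Z/2
Ȟ^2 = (0 − 0) − 0 = 0, so Ȟ^2 ≅ 0


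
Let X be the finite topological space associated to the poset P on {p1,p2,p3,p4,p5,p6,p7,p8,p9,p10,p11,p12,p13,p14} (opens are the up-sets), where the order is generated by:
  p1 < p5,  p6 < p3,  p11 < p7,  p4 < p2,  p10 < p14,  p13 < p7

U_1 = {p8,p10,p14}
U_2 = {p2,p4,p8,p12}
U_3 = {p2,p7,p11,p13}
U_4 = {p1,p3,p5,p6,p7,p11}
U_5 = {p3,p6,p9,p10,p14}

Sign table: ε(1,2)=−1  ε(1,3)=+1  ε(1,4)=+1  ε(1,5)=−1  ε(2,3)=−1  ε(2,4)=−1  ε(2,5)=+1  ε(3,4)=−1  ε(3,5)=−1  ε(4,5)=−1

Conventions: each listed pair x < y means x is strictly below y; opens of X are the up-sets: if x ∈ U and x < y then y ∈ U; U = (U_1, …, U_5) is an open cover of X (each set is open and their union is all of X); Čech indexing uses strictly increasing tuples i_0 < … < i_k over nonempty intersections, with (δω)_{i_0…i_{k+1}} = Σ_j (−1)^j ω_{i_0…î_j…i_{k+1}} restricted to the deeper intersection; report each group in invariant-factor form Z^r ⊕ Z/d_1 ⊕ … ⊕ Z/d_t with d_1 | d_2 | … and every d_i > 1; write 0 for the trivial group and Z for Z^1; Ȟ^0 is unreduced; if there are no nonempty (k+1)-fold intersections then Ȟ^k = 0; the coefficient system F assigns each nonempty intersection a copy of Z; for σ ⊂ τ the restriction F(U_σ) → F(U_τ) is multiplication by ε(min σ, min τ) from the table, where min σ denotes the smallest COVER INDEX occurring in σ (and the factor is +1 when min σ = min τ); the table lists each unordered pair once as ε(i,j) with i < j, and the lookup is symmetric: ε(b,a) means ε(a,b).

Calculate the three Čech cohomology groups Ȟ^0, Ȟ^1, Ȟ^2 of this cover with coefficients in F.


Ȟ^0 = 0, Ȟ^1 = Z/2, Ȟ^2 = 0

intersection data:
  U12={p8} U15={p10,p14} U23={p2} U34={p7,p11} U45={p3,p6}
C dims 5,5; δ0: rk 5, SNF 1^4·2
Ȟ^0 = (5 − 5) − 0 = 0, so Ȟ^0 ≅ 0
Ȟ^1 = (5 − 0) − 5 = 0 plus torsion [2], so Ȟ^1 ≅ Z/2
Ȟ^2 = (0 − 0) − 0 = 0, so Ȟ^2 ≅ 0
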